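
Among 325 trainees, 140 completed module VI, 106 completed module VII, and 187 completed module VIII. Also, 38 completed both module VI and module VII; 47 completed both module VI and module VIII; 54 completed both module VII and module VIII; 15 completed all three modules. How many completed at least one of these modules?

|union| = 140 + 106 + 187 − 38 − 47 − 54 + 15 = 309

309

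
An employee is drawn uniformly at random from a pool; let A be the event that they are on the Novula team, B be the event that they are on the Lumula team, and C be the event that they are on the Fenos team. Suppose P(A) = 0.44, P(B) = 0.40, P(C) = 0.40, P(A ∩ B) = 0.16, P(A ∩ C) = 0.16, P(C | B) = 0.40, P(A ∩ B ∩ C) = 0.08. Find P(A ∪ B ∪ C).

P(B ∩ C) = P(B)·P(C|B) = 0.40 × 0.40 = 0.16
Using inclusion–exclusion:
P(A ∪ B ∪ C) = 0.44 + 0.40 + 0.40 − 0.16 − 0.16 − 0.16 + 0.08 = 0.84

0.84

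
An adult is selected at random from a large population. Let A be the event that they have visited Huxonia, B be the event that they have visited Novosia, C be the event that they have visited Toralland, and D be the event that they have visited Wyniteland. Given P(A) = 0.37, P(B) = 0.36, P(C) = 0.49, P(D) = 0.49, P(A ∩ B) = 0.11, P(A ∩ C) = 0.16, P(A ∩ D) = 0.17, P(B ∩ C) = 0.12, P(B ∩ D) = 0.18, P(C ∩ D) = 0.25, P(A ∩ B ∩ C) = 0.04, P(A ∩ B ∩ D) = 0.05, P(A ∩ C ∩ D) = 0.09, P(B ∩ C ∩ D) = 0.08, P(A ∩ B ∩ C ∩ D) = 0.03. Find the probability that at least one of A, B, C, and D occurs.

0.95

By inclusion–exclusion:
P(A ∪ B ∪ C ∪ D) = 0.37 + 0.36 + 0.49 + 0.49 − 0.11 − 0.16 − 0.17 − 0.12 − 0.18 − 0.25 + 0.04 + 0.05 + 0.09 + 0.08 − 0.03 = 0.95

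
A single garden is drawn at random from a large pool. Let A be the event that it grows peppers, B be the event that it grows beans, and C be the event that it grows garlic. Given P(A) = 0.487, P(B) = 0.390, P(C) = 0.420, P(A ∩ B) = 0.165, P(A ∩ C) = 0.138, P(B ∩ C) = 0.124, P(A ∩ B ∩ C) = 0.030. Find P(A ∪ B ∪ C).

P(A ∪ B ∪ C) = 0.487 + 0.390 + 0.420 − 0.165 − 0.138 − 0.124 + 0.030 = 0.900

0.900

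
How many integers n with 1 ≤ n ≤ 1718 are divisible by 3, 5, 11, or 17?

By inclusion–exclusion:
⌊1718/3⌋ + ⌊1718/5⌋ + ⌊1718/11⌋ + ⌊1718/17⌋ − ⌊1718/15⌋ − ⌊1718/33⌋ − ⌊1718/51⌋ − ⌊1718/55⌋ − ⌊1718/85⌋ − ⌊1718/187⌋ + ⌊1718/165⌋ + ⌊1718/255⌋ + ⌊1718/561⌋ + ⌊1718/935⌋ − ⌊1718/2805⌋ = 572 + 343 + 156 + 101 − 114 − 52 − 33 − 31 − 20 − 9 + 10 + 6 + 3 + 1 − 0 = 933

933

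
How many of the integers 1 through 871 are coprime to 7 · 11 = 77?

Using inclusion–exclusion:
floor(871/7) + floor(871/11) − floor(871/77) = 124 + 79 − 11 = 192
871 − 192 = 679

679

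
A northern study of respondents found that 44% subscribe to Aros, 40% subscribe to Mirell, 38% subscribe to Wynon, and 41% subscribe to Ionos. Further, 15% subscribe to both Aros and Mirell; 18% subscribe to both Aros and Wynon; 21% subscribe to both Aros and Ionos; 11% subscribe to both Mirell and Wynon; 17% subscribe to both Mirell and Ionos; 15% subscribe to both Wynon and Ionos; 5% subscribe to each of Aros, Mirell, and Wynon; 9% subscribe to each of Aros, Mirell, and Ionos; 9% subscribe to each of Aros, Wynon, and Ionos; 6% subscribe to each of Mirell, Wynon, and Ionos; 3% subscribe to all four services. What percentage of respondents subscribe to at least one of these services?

Apply inclusion-exclusion:
P(at least one) = 44 + 40 + 38 + 41 − 15 − 18 − 21 − 11 − 17 − 15 + 5 + 9 + 9 + 6 − 3 = 92%

92%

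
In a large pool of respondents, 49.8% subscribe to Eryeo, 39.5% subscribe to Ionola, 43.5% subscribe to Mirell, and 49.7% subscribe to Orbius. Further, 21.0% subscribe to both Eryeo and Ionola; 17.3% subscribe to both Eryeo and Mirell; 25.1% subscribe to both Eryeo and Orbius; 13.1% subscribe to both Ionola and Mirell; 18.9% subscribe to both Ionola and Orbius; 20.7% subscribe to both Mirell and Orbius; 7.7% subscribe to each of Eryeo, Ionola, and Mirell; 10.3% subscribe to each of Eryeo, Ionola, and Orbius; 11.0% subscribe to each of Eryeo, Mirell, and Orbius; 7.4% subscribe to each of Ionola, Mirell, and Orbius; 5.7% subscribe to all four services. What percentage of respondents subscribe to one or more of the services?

97.1%

P(≥1) = 49.8 + 39.5 + 43.5 + 49.7 − 21.0 − 17.3 − 25.1 − 13.1 − 18.9 − 20.7 + 7.7 + 10.3 + 11.0 + 7.4 − 5.7 = 97.1%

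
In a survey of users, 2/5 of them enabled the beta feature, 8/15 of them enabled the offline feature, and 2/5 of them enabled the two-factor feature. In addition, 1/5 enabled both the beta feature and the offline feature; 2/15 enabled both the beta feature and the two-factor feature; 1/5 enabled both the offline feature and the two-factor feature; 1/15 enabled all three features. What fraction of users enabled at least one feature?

13/15

P(at least one) = 2/5 + 8/15 + 2/5 − 1/5 − 2/15 − 1/5 + 1/15 = 13/15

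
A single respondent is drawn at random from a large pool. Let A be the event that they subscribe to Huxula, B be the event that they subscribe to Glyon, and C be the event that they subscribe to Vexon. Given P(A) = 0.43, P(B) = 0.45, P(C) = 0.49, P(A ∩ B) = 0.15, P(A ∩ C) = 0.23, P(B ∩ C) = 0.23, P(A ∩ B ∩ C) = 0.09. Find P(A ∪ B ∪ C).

By inclusion–exclusion:
P(A ∪ B ∪ C) = 0.43 + 0.45 + 0.49 − 0.15 − 0.23 − 0.23 + 0.09 = 0.85

0.85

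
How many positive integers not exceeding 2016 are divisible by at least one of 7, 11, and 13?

floor(2016/7) + floor(2016/11) + floor(2016/13) − floor(2016/77) − floor(2016/91) − floor(2016/143) + floor(2016/1001) = 288 + 183 + 155 − 26 − 22 − 14 + 2 = 566

566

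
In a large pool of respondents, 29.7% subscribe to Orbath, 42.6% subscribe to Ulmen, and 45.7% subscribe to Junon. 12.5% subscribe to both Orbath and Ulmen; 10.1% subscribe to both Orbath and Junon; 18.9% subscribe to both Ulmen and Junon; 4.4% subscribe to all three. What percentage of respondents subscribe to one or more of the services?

By inclusion–exclusion:
P(at least one) = 29.7 + 42.6 + 45.7 − 12.5 − 10.1 − 18.9 + 4.4 = 80.9%

80.9%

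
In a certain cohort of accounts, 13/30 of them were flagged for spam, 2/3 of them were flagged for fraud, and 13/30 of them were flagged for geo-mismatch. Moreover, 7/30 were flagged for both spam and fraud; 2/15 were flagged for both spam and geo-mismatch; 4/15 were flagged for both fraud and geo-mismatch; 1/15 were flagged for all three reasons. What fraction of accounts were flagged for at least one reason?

29/30

P(≥1) = 13/30 + 2/3 + 13/30 − 7/30 − 2/15 − 4/15 + 1/15 = 29/30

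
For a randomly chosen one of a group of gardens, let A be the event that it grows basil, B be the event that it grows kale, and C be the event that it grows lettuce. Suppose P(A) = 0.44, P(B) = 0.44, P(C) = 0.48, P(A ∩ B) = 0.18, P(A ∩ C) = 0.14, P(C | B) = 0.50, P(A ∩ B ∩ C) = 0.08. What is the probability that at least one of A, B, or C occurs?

0.90

P(B ∩ C) = P(B)·P(C|B) = 0.44 × 0.50 = 0.22
P(A ∪ B ∪ C) = 0.44 + 0.44 + 0.48 − 0.18 − 0.14 − 0.22 + 0.08 = 0.90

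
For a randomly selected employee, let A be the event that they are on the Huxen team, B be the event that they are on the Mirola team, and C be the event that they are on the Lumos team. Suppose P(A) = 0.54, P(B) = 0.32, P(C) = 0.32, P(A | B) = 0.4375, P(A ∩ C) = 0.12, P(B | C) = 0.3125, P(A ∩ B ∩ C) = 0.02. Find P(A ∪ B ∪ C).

0.84

P(A ∩ B) = P(B)·P(A|B) = 0.32 × 0.4375 = 0.14
P(B ∩ C) = P(C)·P(B|C) = 0.32 × 0.3125 = 0.10
By inclusion–exclusion:
P(A ∪ B ∪ C) = 0.54 + 0.32 + 0.32 − 0.14 − 0.12 − 0.10 + 0.02 = 0.84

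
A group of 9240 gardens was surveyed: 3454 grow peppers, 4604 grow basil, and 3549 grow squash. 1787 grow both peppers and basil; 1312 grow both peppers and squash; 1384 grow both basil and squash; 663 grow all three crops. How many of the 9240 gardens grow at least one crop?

N(≥1) = 3454 + 4604 + 3549 − 1787 − 1312 − 1384 + 663 = 7787

7787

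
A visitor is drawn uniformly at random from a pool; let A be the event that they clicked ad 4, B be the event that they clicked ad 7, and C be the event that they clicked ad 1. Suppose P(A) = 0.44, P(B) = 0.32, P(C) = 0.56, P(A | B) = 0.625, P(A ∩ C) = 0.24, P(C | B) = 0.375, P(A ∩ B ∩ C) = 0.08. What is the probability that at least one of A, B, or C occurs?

P(A ∩ B) = P(B)·P(A|B) = 0.32 × 0.625 = 0.20
P(B ∩ C) = P(B)·P(C|B) = 0.32 × 0.375 = 0.12
P(A ∪ B ∪ C) = 0.44 + 0.32 + 0.56 − 0.20 − 0.24 − 0.12 + 0.08 = 0.84

0.84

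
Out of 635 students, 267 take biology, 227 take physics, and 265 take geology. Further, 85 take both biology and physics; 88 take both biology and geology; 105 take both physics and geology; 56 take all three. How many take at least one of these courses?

537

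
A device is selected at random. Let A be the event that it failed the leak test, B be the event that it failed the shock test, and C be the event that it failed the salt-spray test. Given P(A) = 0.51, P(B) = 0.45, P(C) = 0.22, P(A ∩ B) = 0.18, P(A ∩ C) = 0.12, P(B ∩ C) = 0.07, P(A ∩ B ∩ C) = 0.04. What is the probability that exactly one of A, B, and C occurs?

Using the inclusion–exclusion count for exactly one event:
P(exactly one) = 0.51 + 0.45 + 0.22 − 2·0.18 − 2·0.12 − 2·0.07 + 3·0.04 = 0.56

0.56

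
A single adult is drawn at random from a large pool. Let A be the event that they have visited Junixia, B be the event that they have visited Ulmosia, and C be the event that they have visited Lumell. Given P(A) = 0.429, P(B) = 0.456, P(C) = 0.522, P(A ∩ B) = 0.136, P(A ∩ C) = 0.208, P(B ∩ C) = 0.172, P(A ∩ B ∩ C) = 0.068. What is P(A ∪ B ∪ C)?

0.959

P(A ∪ B ∪ C) = 0.429 + 0.456 + 0.522 − 0.136 − 0.208 − 0.172 + 0.068 = 0.959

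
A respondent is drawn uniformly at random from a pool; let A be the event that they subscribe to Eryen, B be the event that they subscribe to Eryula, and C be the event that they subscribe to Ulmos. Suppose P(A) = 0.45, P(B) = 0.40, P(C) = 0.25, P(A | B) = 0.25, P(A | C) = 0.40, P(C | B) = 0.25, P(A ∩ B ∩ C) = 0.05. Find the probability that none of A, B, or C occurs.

0.15

P(A ∩ B) = P(B)·P(A|B) = 0.40 × 0.25 = 0.10
P(A ∩ C) = P(C)·P(A|C) = 0.25 × 0.40 = 0.10
P(B ∩ C) = P(B)·P(C|B) = 0.40 × 0.25 = 0.10
P(A ∪ B ∪ C) = 0.45 + 0.40 + 0.25 − 0.10 − 0.10 − 0.10 + 0.05 = 0.85
P(none) = 1 − 0.85 = 0.15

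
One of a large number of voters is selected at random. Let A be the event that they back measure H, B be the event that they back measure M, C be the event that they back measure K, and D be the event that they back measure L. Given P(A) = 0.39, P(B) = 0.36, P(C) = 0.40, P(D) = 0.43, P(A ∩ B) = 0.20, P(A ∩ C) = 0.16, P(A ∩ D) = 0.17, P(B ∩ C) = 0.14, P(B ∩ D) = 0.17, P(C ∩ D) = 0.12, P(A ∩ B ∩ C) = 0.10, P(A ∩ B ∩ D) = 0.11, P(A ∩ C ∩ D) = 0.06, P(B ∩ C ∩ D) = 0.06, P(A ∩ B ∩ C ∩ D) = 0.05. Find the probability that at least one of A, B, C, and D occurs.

P(A ∪ B ∪ C ∪ D) = 0.39 + 0.36 + 0.40 + 0.43 − 0.20 − 0.16 − 0.17 − 0.14 − 0.17 − 0.12 + 0.10 + 0.11 + 0.06 + 0.06 − 0.05 = 0.90

0.90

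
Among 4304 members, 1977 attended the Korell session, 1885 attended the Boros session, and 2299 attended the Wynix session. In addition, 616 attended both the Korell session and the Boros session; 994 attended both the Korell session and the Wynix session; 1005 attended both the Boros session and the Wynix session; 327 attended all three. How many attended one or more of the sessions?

3873

By inclusion–exclusion:
|at least one| = 1977 + 1885 + 2299 − 616 − 994 − 1005 + 327 = 3873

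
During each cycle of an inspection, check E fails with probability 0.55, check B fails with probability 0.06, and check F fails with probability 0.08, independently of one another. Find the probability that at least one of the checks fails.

0.61084

Since the events are independent, P(none) is the product of the individual non-occurrence probabilities.
P(none) = (1 − 0.55) × (1 − 0.06) × (1 − 0.08) = 0.45 × 0.94 × 0.92 = 0.38916
P(at least one) = 1 − 0.38916 = 0.61084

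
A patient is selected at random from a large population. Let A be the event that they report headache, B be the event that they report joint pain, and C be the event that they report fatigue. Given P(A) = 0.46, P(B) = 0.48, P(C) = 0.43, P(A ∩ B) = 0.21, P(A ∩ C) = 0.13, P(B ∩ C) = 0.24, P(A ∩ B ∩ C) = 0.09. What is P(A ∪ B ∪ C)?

0.88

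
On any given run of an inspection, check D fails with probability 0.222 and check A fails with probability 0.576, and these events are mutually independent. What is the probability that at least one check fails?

0.670128

P(none) = (1 − 0.222) × (1 − 0.576) = 0.778 × 0.424 = 0.329872
P(at least one) = 1 − 0.329872 = 0.670128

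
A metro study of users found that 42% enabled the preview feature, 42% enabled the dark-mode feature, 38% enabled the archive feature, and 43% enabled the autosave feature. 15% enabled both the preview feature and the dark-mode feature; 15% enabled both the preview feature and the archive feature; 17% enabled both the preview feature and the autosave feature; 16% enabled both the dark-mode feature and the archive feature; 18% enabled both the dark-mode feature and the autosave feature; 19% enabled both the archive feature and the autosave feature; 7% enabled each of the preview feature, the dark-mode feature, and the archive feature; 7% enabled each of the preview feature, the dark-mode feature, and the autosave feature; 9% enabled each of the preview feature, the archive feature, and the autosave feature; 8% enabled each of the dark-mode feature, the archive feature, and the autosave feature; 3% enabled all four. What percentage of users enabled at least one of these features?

Inclusion–exclusion gives
P(at least one) = 42 + 42 + 38 + 43 − 15 − 15 − 17 − 16 − 18 − 19 + 7 + 7 + 9 + 8 − 3 = 93%

93%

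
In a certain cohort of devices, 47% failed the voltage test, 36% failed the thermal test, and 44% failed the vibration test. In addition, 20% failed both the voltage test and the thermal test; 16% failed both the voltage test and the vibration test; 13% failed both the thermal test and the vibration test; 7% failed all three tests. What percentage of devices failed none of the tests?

15%

P(union) = 47 + 36 + 44 − 20 − 16 − 13 + 7 = 85%
P(none) = 100% − 85% = 15%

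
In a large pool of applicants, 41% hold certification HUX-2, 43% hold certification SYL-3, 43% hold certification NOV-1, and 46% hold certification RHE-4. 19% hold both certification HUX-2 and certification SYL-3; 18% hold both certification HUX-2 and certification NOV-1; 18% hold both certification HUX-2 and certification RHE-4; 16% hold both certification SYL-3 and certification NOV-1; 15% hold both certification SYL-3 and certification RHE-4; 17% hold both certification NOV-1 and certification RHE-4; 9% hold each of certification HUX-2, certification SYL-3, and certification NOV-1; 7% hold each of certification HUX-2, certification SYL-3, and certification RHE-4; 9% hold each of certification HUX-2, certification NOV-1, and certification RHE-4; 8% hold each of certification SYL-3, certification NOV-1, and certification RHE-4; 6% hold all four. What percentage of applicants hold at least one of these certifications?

97%

P(at least one) = 41 + 43 + 43 + 46 − 19 − 18 − 18 − 16 − 15 − 17 + 9 + 7 + 9 + 8 − 6 = 97%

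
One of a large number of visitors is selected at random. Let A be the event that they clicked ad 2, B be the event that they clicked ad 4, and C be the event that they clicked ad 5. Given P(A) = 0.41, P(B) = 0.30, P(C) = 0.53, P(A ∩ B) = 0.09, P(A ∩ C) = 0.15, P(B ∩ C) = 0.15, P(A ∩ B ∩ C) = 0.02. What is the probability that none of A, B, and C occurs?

Apply inclusion-exclusion:
P(A ∪ B ∪ C) = 0.41 + 0.30 + 0.53 − 0.09 − 0.15 − 0.15 + 0.02 = 0.87
P(none) = 1 − 0.87 = 0.13

0.13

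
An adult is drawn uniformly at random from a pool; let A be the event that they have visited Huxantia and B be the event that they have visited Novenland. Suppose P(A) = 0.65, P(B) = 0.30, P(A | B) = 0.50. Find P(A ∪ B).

P(A ∩ B) = P(B)·P(A|B) = 0.30 × 0.50 = 0.15
Inclusion–exclusion gives
P(A ∪ B) = 0.65 + 0.30 − 0.15 = 0.80

0.80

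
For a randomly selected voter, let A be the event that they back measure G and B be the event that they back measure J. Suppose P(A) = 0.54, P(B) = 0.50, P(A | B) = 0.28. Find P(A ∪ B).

P(A ∩ B) = P(B)·P(A|B) = 0.50 × 0.28 = 0.14
By inclusion–exclusion:
P(A ∪ B) = 0.54 + 0.50 − 0.14 = 0.90

0.90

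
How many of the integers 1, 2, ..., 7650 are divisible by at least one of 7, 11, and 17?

Using inclusion–exclusion:
floor(7650/7) + floor(7650/11) + floor(7650/17) − floor(7650/77) − floor(7650/119) − floor(7650/187) + floor(7650/1309) = 1092 + 695 + 450 − 99 − 64 − 40 + 5 = 2039

2039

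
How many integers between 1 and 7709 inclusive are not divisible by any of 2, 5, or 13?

Using inclusion–exclusion:
3854 + 1541 + 593 − 770 − 296 − 118 + 59 = 4863
7709 − 4863 = 2846

2846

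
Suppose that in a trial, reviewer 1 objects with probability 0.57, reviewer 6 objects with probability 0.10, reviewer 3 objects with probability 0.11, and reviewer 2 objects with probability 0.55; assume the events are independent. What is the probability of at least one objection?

0.8450065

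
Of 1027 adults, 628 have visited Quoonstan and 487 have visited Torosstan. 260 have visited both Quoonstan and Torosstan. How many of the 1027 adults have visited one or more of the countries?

855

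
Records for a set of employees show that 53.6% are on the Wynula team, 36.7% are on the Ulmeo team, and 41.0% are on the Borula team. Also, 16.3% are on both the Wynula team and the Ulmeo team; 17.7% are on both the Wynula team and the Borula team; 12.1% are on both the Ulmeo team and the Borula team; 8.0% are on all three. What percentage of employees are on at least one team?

Inclusion–exclusion gives
P(at least one) = 53.6 + 36.7 + 41.0 − 16.3 − 17.7 − 12.1 + 8.0 = 93.2%

93.2%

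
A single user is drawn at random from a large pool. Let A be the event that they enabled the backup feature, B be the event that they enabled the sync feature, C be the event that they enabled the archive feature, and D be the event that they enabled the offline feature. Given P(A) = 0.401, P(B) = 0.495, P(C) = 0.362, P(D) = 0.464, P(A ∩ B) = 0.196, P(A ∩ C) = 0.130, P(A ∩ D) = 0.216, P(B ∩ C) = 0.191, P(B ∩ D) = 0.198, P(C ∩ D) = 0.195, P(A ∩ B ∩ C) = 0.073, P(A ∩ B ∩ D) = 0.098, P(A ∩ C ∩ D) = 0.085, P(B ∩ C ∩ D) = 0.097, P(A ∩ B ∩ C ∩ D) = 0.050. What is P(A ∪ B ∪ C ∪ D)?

Using inclusion–exclusion:
P(A ∪ B ∪ C ∪ D) = 0.401 + 0.495 + 0.362 + 0.464 − 0.196 − 0.130 − 0.216 − 0.191 − 0.198 − 0.195 + 0.073 + 0.098 + 0.085 + 0.097 − 0.050 = 0.899

0.899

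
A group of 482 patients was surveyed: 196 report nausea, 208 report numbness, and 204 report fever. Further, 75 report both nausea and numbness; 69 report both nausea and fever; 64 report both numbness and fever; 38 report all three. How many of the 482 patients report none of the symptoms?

44

By inclusion–exclusion:
|union| = 196 + 208 + 204 − 75 − 69 − 64 + 38 = 438
None: 482 − 438 = 44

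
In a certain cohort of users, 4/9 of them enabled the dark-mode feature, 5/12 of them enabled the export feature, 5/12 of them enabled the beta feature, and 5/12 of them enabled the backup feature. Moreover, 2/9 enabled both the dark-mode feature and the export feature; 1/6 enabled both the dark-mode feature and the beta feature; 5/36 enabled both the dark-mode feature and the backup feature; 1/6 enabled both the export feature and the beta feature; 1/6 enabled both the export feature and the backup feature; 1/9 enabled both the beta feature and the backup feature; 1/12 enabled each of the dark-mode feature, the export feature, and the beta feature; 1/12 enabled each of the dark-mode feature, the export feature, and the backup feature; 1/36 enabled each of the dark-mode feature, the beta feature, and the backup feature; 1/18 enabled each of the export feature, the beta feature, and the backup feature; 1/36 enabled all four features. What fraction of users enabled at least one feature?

17/18

P(union) = 4/9 + 5/12 + 5/12 + 5/12 − 2/9 − 1/6 − 5/36 − 1/6 − 1/6 − 1/9 + 1/12 + 1/12 + 1/36 + 1/18 − 1/36 = 17/18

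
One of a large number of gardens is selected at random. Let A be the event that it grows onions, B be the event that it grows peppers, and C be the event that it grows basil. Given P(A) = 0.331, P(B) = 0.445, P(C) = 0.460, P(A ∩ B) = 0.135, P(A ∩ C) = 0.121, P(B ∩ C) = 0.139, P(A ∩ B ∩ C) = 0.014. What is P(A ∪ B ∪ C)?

0.855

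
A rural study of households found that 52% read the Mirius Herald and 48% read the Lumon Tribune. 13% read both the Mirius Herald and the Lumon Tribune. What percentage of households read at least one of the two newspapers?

87%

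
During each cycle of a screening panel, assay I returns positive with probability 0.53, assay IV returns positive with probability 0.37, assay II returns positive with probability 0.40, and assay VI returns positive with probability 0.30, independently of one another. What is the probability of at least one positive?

P(none) = (1 − 0.53) × (1 − 0.37) × (1 − 0.40) × (1 − 0.30) = 0.47 × 0.63 × 0.60 × 0.70 = 0.124362
P(at least one) = 1 − 0.124362 = 0.875638

0.875638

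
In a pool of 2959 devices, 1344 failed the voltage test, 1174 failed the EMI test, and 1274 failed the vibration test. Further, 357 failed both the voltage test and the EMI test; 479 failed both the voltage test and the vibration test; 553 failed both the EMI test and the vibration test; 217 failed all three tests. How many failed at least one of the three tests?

2620

Apply inclusion-exclusion:
|at least one| = 1344 + 1174 + 1274 − 357 − 479 − 553 + 217 = 2620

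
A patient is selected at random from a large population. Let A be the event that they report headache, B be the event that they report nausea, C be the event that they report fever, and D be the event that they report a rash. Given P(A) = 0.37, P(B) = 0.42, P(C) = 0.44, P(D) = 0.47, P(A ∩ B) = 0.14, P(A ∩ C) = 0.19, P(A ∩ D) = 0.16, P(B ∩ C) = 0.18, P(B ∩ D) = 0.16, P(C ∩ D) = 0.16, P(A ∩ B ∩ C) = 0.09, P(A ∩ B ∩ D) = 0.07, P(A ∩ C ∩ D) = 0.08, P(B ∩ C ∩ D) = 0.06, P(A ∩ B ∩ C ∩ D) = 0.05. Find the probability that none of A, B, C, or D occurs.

P(A ∪ B ∪ C ∪ D) = 0.37 + 0.42 + 0.44 + 0.47 − 0.14 − 0.19 − 0.16 − 0.18 − 0.16 − 0.16 + 0.09 + 0.07 + 0.08 + 0.06 − 0.05 = 0.96
P(none) = 1 − 0.96 = 0.04

0.04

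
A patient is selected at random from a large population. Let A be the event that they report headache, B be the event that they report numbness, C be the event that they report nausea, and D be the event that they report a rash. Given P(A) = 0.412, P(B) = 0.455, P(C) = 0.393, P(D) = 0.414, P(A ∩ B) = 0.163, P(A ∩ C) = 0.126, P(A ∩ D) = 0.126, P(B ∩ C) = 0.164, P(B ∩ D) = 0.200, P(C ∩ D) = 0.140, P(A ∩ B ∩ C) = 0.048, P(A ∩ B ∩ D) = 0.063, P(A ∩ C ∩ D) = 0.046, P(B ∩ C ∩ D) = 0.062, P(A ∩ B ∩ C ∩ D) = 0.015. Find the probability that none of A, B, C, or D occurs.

0.041

P(A ∪ B ∪ C ∪ D) = 0.412 + 0.455 + 0.393 + 0.414 − 0.163 − 0.126 − 0.126 − 0.164 − 0.200 − 0.140 + 0.048 + 0.063 + 0.046 + 0.062 − 0.015 = 0.959
P(none) = 1 − 0.959 = 0.041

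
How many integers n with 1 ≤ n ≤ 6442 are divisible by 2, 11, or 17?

3686

⌊6442/2⌋ + ⌊6442/11⌋ + ⌊6442/17⌋ − ⌊6442/22⌋ − ⌊6442/34⌋ − ⌊6442/187⌋ + ⌊6442/374⌋ = 3221 + 585 + 378 − 292 − 189 − 34 + 17 = 3686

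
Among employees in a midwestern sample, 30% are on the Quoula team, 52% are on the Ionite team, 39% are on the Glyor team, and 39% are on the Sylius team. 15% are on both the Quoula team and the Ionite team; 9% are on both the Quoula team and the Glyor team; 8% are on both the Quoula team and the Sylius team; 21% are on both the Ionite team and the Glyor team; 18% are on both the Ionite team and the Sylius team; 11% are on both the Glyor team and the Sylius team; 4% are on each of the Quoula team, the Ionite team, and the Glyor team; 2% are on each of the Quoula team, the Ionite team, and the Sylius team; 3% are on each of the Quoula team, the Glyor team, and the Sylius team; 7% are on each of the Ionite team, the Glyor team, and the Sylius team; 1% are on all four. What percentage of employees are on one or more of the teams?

93%

By inclusion–exclusion:
P(≥1) = 30 + 52 + 39 + 39 − 15 − 9 − 8 − 21 − 18 − 11 + 4 + 2 + 3 + 7 − 1 = 93%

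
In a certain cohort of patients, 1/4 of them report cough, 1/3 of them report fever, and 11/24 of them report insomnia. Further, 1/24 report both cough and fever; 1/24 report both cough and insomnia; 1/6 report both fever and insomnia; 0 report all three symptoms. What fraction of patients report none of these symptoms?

Using inclusion–exclusion:
P(at least one) = 1/4 + 1/3 + 11/24 − 1/24 − 1/24 − 1/6 + 0 = 19/24
P(none) = 1 − 19/24 = 5/24

5/24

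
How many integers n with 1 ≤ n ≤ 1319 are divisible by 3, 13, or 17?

Apply inclusion-exclusion:
floor(1319/3) + floor(1319/13) + floor(1319/17) − floor(1319/39) − floor(1319/51) − floor(1319/221) + floor(1319/663) = 439 + 101 + 77 − 33 − 25 − 5 + 1 = 555

555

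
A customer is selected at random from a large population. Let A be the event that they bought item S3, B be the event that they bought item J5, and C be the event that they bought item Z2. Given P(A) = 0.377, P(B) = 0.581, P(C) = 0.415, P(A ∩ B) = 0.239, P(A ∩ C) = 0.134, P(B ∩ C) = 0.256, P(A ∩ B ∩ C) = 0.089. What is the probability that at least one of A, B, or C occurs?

By inclusion–exclusion:
P(A ∪ B ∪ C) = 0.377 + 0.581 + 0.415 − 0.239 − 0.134 − 0.256 + 0.089 = 0.833

0.833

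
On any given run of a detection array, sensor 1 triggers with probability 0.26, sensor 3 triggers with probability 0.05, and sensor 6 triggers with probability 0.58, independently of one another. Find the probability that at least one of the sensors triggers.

0.70474

P(none) = (1 − 0.26) × (1 − 0.05) × (1 − 0.58) = 0.74 × 0.95 × 0.42 = 0.29526
P(at least one) = 1 − 0.29526 = 0.70474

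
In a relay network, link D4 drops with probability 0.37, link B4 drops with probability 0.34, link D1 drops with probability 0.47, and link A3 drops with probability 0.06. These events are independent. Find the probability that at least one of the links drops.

P(none) = (1 − 0.37) × (1 − 0.34) × (1 − 0.47) × (1 − 0.06) = 0.63 × 0.66 × 0.53 × 0.94 = 0.20715156
P(at least one) = 1 − 0.20715156 = 0.79284844

0.79284844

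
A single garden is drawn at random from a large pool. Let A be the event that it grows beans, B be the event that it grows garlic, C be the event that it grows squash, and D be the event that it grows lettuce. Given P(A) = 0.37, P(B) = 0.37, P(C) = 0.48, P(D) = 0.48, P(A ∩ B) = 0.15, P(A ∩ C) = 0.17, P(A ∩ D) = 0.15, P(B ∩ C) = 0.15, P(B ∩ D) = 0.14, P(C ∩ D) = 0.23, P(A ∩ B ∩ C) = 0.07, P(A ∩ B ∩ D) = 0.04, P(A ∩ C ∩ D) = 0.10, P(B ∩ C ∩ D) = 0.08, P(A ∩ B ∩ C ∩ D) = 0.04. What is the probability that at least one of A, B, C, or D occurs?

By inclusion–exclusion:
P(A ∪ B ∪ C ∪ D) = 0.37 + 0.37 + 0.48 + 0.48 − 0.15 − 0.17 − 0.15 − 0.15 − 0.14 − 0.23 + 0.07 + 0.04 + 0.10 + 0.08 − 0.04 = 0.96

0.96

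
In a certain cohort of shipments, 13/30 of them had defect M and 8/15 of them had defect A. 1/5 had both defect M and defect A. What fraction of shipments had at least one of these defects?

P(union) = 13/30 + 8/15 − 1/5 = 23/30

23/30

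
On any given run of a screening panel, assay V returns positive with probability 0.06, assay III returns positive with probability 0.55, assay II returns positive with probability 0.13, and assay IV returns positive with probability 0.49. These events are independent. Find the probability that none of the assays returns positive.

0.1876851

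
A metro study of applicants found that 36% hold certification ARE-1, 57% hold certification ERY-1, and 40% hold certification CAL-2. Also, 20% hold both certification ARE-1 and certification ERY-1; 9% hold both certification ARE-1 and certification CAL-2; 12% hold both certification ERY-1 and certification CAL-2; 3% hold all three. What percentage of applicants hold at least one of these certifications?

95%

By inclusion–exclusion:
P(at least one) = 36 + 57 + 40 − 20 − 9 − 12 + 3 = 95%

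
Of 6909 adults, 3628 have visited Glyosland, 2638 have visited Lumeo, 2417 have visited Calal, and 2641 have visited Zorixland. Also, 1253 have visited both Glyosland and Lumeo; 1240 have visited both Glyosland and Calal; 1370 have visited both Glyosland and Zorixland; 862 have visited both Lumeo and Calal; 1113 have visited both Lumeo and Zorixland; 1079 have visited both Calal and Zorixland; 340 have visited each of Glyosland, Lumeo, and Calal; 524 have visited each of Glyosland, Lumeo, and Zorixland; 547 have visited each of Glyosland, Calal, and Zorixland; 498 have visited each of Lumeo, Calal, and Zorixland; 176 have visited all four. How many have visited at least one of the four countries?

6140

By inclusion-exclusion,
N(≥1) = 3628 + 2638 + 2417 + 2641 − 1253 − 1240 − 1370 − 862 − 1113 − 1079 + 340 + 524 + 547 + 498 − 176 = 6140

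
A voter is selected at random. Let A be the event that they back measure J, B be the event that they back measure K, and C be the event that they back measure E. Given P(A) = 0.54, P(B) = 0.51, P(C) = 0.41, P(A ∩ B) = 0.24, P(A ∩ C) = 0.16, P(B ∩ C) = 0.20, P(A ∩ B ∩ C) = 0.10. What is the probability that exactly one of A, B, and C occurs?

0.56

P(exactly one) = 0.54 + 0.51 + 0.41 − 2·0.24 − 2·0.16 − 2·0.20 + 3·0.10 = 0.56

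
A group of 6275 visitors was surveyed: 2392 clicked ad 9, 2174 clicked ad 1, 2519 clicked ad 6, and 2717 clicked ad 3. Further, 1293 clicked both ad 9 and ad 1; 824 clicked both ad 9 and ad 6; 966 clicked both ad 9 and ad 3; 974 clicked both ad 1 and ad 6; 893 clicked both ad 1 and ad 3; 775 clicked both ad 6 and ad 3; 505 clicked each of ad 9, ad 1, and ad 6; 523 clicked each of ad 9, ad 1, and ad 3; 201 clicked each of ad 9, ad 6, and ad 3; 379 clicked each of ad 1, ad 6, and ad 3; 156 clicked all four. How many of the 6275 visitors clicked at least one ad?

5529

|at least one| = 2392 + 2174 + 2519 + 2717 − 1293 − 824 − 966 − 974 − 893 − 775 + 505 + 523 + 201 + 379 − 156 = 5529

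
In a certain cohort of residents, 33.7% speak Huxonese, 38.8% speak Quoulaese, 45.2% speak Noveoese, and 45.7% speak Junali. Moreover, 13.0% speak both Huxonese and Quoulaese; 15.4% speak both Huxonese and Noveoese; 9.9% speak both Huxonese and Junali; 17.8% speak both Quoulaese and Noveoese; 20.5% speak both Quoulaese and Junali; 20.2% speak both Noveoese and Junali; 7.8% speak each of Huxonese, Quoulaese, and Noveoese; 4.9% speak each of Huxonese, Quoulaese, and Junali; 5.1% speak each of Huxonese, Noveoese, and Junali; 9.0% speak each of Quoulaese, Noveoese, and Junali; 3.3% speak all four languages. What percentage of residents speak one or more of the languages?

90.1%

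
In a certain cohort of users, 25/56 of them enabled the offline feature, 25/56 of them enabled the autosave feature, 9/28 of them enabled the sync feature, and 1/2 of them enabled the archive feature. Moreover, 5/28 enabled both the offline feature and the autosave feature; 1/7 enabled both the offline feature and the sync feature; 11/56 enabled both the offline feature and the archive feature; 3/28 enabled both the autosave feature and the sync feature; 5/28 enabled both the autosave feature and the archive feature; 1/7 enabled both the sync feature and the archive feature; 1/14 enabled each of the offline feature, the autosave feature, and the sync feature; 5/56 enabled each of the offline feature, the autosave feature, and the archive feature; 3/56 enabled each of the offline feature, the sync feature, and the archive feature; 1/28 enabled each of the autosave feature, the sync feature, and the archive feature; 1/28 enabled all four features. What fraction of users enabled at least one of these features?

Inclusion–exclusion gives
P(at least one) = 25/56 + 25/56 + 9/28 + 1/2 − 5/28 − 1/7 − 11/56 − 3/28 − 5/28 − 1/7 + 1/14 + 5/56 + 3/56 + 1/28 − 1/28 = 55/56

55/56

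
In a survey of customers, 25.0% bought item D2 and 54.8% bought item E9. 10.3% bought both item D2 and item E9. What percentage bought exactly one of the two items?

59.2%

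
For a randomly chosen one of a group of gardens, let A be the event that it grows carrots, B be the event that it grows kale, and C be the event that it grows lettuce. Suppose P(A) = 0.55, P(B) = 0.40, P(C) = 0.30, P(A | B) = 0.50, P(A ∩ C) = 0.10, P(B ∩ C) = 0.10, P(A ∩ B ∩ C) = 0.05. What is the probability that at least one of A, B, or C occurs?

P(A ∩ B) = P(B)·P(A|B) = 0.40 × 0.50 = 0.20
P(A ∪ B ∪ C) = 0.55 + 0.40 + 0.30 − 0.20 − 0.10 − 0.10 + 0.05 = 0.90

0.90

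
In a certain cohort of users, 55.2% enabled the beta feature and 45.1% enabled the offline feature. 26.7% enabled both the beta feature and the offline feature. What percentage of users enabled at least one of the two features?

Apply inclusion-exclusion:
P(union) = 55.2 + 45.1 − 26.7 = 73.6%

73.6%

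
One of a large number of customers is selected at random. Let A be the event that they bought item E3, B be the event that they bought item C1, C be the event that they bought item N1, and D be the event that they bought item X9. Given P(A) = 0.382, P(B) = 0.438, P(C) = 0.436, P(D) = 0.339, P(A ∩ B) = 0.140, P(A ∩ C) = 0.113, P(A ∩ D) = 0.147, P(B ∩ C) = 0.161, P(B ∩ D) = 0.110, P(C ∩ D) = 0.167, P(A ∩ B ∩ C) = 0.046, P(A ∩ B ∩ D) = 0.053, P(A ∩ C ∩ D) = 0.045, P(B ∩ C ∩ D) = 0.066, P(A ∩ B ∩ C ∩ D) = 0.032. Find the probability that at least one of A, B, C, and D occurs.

P(A ∪ B ∪ C ∪ D) = 0.382 + 0.438 + 0.436 + 0.339 − 0.140 − 0.113 − 0.147 − 0.161 − 0.110 − 0.167 + 0.046 + 0.053 + 0.045 + 0.066 − 0.032 = 0.935

0.935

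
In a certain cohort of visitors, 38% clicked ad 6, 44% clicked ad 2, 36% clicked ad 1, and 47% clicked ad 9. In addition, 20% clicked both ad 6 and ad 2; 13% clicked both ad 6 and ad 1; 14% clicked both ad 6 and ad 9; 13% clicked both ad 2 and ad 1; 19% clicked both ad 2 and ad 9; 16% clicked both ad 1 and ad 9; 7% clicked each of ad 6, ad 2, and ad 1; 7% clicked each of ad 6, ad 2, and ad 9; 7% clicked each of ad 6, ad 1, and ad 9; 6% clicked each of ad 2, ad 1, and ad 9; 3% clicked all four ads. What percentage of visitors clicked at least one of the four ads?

94%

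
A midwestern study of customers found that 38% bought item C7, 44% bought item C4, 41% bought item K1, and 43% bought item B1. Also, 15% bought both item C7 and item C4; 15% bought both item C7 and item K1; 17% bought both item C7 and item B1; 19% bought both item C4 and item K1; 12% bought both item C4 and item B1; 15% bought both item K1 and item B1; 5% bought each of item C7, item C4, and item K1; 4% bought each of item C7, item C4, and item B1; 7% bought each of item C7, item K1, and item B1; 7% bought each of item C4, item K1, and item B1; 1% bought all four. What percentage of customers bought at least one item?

95%

P(union) = 38 + 44 + 41 + 43 − 15 − 15 − 17 − 19 − 12 − 15 + 5 + 4 + 7 + 7 − 1 = 95%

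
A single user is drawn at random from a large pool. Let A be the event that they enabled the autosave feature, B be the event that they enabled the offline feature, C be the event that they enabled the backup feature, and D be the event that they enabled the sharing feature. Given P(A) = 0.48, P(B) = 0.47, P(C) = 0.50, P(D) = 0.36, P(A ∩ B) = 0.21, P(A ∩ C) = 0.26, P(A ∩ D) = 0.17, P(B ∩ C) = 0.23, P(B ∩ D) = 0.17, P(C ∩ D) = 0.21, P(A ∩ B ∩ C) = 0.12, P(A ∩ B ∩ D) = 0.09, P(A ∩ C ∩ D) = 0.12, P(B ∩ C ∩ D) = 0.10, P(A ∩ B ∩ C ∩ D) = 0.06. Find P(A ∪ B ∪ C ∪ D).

0.93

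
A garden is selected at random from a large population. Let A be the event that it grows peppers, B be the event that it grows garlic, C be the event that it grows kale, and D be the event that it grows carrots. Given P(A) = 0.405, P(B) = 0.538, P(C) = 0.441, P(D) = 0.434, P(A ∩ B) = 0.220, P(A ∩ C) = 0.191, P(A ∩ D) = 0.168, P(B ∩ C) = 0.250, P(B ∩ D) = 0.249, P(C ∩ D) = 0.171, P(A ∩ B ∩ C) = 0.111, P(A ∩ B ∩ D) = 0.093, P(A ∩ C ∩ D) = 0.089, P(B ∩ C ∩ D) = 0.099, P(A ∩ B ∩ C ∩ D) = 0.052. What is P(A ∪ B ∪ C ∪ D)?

0.909

P(A ∪ B ∪ C ∪ D) = 0.405 + 0.538 + 0.441 + 0.434 − 0.220 − 0.191 − 0.168 − 0.250 − 0.249 − 0.171 + 0.111 + 0.093 + 0.089 + 0.099 − 0.052 = 0.909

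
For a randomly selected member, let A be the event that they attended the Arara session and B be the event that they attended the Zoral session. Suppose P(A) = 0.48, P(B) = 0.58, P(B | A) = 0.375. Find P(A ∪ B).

0.88

P(A ∩ B) = P(A)·P(B|A) = 0.48 × 0.375 = 0.18
P(A ∪ B) = 0.48 + 0.58 − 0.18 = 0.88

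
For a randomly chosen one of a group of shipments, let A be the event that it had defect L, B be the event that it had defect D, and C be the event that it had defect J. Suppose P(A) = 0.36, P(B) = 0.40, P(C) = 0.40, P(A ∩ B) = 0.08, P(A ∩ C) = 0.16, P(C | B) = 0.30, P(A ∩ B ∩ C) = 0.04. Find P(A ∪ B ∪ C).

0.84

P(B ∩ C) = P(B)·P(C|B) = 0.40 × 0.30 = 0.12
P(A ∪ B ∪ C) = 0.36 + 0.40 + 0.40 − 0.08 − 0.16 − 0.12 + 0.04 = 0.84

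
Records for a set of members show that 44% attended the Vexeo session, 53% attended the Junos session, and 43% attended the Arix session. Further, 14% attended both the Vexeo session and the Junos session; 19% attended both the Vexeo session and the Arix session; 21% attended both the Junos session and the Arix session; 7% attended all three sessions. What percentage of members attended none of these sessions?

Apply inclusion-exclusion:
P(≥1) = 44 + 53 + 43 − 14 − 19 − 21 + 7 = 93%
P(none) = 100% − 93% = 7%

7%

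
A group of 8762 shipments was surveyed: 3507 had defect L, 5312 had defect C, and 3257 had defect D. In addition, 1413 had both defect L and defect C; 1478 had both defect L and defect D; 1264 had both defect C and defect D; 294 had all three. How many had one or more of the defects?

|union| = 3507 + 5312 + 3257 − 1413 − 1478 − 1264 + 294 = 8215

8215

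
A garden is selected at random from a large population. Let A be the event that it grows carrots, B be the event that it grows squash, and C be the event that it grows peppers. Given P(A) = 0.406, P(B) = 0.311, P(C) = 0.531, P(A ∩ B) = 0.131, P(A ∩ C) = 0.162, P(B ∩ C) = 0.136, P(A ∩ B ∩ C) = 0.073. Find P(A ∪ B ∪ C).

0.892

P(A ∪ B ∪ C) = 0.406 + 0.311 + 0.531 − 0.131 − 0.162 − 0.136 + 0.073 = 0.892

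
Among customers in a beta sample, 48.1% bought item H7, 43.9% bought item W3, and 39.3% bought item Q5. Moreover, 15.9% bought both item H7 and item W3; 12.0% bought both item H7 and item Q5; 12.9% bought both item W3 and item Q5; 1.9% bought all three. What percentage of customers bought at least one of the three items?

92.4%

P(≥1) = 48.1 + 43.9 + 39.3 − 15.9 − 12.0 − 12.9 + 1.9 = 92.4%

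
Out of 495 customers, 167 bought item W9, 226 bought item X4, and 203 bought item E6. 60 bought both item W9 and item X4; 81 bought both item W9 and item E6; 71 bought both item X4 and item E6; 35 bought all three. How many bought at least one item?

By inclusion-exclusion,
|union| = 167 + 226 + 203 − 60 − 81 − 71 + 35 = 419

419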